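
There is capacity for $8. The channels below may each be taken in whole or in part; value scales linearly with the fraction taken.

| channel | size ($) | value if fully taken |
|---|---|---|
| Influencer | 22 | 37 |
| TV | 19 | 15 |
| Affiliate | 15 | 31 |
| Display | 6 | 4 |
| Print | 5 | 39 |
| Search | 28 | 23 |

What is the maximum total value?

Sort by value density: Print 39/5≈7.8, Affiliate 31/15≈2.07, Influencer 37/22≈1.68, Search 23/28≈0.821, TV 15/19≈0.789, Display 4/6≈0.667.
Print: take in full, 5 $ for value 39 ; 3 left.
Only 3 $ remain; take 3/15 of Affiliate for value 31×3/15 = 6.2.
Total value = 45.2.

45.2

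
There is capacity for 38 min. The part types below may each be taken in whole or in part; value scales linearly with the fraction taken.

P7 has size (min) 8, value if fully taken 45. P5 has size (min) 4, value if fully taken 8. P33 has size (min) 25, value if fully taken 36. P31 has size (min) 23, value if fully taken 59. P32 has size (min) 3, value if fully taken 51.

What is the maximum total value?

Rank by value-to-size ratio: P32 51/3≈17, P7 45/8≈5.62, P31 59/23≈2.57, P5 8/4≈2, P33 36/25≈1.44.
P32: take in full, 3 min for value 51 — 35 left.
All 8 min of P7 fit (value 45) — 27 remain.
Take all of P31 (23 min, value 59) — 4 min left.
P5: take in full, 4 min for value 8 — 0 left.
Total value = 163.

163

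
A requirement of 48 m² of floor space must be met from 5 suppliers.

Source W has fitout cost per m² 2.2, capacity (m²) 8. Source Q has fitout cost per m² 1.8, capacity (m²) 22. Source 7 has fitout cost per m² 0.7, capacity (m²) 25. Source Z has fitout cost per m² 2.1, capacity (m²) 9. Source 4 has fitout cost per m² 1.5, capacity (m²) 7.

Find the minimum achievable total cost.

56.8

Fill from the cheapest supplier first.
Source 7 (0.7): use full 25 — 23 m² to go.
Source 4 at 1.5: take all 7 m² — 16 still needed.
Take 16 from Source Q at 1.8 to finish.
Source Z, Source W: unused.
Cost = 25×0.7 + 7×1.5 + 16×1.8 = 56.8.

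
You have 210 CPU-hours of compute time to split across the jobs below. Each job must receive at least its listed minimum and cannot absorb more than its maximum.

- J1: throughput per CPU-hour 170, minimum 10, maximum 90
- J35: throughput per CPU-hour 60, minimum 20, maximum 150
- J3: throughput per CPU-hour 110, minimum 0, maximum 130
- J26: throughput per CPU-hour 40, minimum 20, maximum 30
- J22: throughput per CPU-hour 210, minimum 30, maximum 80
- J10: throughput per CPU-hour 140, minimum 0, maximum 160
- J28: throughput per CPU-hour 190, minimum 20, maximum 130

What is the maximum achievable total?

Meeting every minimum uses 10+20+0+20+30+0+20 = 100 CPU-hours, leaving 110.
Rank by throughput per CPU-hour: J22 210 > J28 190 > J1 170 > J10 140 > J3 110 > J35 60 > J26 40.
Give J22 50 more to hit its cap of 80 — 60 left.
J28: +60 (room for 110) → 80. Pool exhausted.
Total = 170×10 + 60×20 + 40×20 + 210×80 + 190×80 = 35700.

35700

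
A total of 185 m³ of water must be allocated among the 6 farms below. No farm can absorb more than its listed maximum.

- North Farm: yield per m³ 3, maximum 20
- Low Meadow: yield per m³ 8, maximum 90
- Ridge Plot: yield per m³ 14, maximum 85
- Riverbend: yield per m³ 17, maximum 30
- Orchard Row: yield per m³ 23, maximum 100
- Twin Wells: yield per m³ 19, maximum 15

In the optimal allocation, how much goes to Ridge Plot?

Highest yield per m³ first: Orchard Row 23 > Twin Wells 19 > Riverbend 17 > Ridge Plot 14 > Low Meadow 8 > North Farm 3.
Orchard Row: +100 to 100 (cap) ; 85 left.
Give Twin Wells 15 to hit its cap of 15 ; 70 left.
Give Riverbend 30 to hit its cap of 30 ; 40 left.
Only 40 left; Ridge Plot takes them to reach 40.

40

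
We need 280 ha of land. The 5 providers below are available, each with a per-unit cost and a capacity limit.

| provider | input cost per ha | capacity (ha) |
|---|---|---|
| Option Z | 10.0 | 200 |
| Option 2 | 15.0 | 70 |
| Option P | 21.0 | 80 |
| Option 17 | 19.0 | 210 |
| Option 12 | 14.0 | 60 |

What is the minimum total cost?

Use providers in increasing cost order.
Option Z (10.0): use full 200 ; 80 ha to go.
Option 12 (14.0): use full 60 ; 20 ha to go.
Option 2 at 15.0: take 20 of its 70 ; requirement met.
Option 17, Option P: unused.
Cost = 200×10.0 + 60×14.0 + 20×15.0 = 3140.

3140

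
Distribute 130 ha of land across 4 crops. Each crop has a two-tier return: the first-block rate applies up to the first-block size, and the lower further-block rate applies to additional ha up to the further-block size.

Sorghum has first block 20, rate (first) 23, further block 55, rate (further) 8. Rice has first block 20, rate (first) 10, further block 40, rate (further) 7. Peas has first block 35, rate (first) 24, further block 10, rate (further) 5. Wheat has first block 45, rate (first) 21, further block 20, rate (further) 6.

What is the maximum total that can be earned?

2525

Rank every tier by rate: Peas/tier1 24 > Sorghum/tier1 23 > Wheat/tier1 21 > Rice/tier1 10 > Sorghum/tier2 8 > Rice/tier2 7 > Wheat/tier2 6 > Peas/tier2 5.
Peas tier1 at 24: fill all 35 → 95 left.
Sorghum/tier1 (23): +20 → 75 left.
Wheat tier1 at 21: fill all 45 → 30 left.
Rice/tier1 (10): +20 → 10 left.
Sorghum/tier2: +10 of 55 at 8; pool empty.
Total = 24×35 + 23×20 + 21×45 + 10×20 + 8×10 = 2525.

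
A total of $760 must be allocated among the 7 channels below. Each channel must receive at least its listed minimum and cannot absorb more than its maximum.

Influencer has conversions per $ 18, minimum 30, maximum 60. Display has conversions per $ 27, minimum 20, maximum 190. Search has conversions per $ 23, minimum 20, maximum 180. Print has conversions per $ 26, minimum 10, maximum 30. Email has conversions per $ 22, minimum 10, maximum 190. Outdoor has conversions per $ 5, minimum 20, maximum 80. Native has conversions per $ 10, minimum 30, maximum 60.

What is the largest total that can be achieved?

Meeting every minimum uses 30+20+20+10+10+20+30 = 140 $, leaving 620.
Order the channels by conversions per $: Display 27 > Print 26 > Search 23 > Email 22 > Influencer 18 > Native 10 > Outdoor 5.
Give Display 170 more to hit its cap of 190 — 450 left.
Print takes 20 more to reach its cap of 30 — 430 left.
Search: +160 to 180 (cap) — 270 left.
Give Email 180 more to hit its cap of 190 — 90 left.
Give Influencer 30 more to hit its cap of 60 — 60 left.
Native: +30 to 60 (cap) — 30 left.
Outdoor has room for 60 more but only 30 remain, so it gets 50.
Total = 18×60 + 27×190 + 23×180 + 26×30 + 22×190 + 5×50 + 10×60 = 16160.

16160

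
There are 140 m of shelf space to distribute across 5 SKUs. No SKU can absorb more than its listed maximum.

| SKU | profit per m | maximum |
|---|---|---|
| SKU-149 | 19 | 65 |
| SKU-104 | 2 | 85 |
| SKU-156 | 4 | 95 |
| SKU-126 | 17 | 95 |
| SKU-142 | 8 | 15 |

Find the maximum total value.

Rank by profit per m: SKU-149 19 > SKU-126 17 > SKU-142 8 > SKU-156 4 > SKU-104 2.
SKU-149: +65 to 65 (cap) → 75 left.
SKU-126 has room for 95 but only 75 remain, so it gets 75.
Total = 19×65 + 17×75 = 2510.

2510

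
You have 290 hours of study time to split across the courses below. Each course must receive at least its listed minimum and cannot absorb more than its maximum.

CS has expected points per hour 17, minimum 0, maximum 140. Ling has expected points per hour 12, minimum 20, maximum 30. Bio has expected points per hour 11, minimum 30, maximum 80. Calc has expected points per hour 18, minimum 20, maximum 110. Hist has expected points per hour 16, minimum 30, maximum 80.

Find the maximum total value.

Meeting every minimum uses 0+20+30+20+30 = 100 hours, leaving 190.
Rank by expected points per hour: Calc 18 > CS 17 > Hist 16 > Ling 12 > Bio 11.
Calc: +90 to 110 (cap) ; 100 left.
CS has room for 140 more but only 100 remain, so it gets 100.
Total = 17×100 + 12×20 + 11×30 + 18×110 + 16×30 = 4730.

4730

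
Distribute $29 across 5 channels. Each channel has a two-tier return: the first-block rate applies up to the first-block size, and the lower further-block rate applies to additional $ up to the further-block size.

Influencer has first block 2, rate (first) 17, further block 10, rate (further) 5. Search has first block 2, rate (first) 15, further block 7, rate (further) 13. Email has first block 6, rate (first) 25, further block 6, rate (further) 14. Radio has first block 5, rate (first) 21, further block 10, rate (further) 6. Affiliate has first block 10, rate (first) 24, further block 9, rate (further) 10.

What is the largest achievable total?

Order all 10 blocks by rate: Email/first 25 > Affiliate/first 24 > Radio/first 21 > Influencer/first 17 > Search/first 15 > Email/second 14 > Search/second 13 > Affiliate/second 10 > Radio/second 6 > Influencer/second 5.
Fill Email first block (6 at 25) — 23 left.
Affiliate/first (24): +10 — 13 left.
Radio/first (21): +5 — 8 left.
Fill Influencer first block (2 at 17) — 6 left.
Search first at 15: fill all 2 — 4 left.
Email/second: +4 of 6 at 14; pool empty.
Total = 25×6 + 24×10 + 21×5 + 17×2 + 15×2 + 14×4 = 615.

615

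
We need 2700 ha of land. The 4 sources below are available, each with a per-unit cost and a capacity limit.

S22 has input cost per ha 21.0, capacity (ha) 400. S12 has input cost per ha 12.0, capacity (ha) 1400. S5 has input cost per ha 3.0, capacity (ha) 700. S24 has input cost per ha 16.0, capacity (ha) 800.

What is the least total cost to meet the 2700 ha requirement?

Fill from the cheapest source first.
S5 (3.0): use full 700 → 2000 ha to go.
S12 (12.0): use full 1400 → 600 ha to go.
S24 at 16.0: take 600 of its 800 → requirement met.
S22: unused.
Cost = 700×3.0 + 1400×12.0 + 600×16.0 = 28500.

28500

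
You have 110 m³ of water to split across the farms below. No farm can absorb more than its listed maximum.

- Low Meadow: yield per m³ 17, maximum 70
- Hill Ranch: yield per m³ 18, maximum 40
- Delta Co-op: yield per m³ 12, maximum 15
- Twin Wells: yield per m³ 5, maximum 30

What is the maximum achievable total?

1910

Order the farms by yield per m³: Hill Ranch 18 > Low Meadow 17 > Delta Co-op 12 > Twin Wells 5.
Hill Ranch: +40 to 40 (cap) — 70 left.
Give Low Meadow 70 to hit its cap of 70 — 0 left.
Total = 17×70 + 18×40 = 1910.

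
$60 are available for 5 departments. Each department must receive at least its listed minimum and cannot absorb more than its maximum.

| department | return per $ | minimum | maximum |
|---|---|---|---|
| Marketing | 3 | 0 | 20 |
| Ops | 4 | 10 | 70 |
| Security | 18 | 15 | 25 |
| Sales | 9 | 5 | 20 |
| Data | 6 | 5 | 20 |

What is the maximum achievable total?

700

Meeting every minimum uses 0+10+15+5+5 = 35 $, leaving 25.
Highest return per $ first: Security 18 > Sales 9 > Data 6 > Ops 4 > Marketing 3.
Give Security 10 more to hit its cap of 25 → 15 left.
Sales takes 15 more to reach its cap of 20 → 0 left.
Total = 4×10 + 18×25 + 9×20 + 6×5 = 700.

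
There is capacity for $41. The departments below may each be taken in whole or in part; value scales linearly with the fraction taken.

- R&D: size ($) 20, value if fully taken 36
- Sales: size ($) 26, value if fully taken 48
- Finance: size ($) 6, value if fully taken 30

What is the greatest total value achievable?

94.2

Rank by value-to-size ratio: Finance 30/6≈5, Sales 48/26≈1.85, R&D 36/20≈1.8.
All 6 $ of Finance fit (value 30) → 35 remain.
Sales: take in full, 26 $ for value 48 → 9 left.
9 $ left: a 9/20 share of R&D gives 36×9/20 = 16.2.
Total value = 94.2.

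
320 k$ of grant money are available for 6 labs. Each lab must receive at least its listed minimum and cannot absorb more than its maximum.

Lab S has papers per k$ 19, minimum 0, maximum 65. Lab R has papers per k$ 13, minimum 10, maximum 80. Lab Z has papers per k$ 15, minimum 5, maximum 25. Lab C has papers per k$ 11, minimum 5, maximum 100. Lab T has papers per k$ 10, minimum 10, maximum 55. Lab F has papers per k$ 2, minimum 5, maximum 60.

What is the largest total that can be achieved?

Meeting every minimum uses 0+10+5+5+10+5 = 35 k$, leaving 285.
Highest papers per k$ first: Lab S 19 > Lab Z 15 > Lab R 13 > Lab C 11 > Lab T 10 > Lab F 2.
Lab S takes 65 more to reach its cap of 65 ; 220 left.
Lab Z: +20 to 25 (cap) ; 200 left.
Lab R: +70 to 80 (cap) ; 130 left.
Give Lab C 95 more to hit its cap of 100 ; 35 left.
Lab T: +35 (room for 45) → 45. Pool exhausted.
Total = 19×65 + 13×80 + 15×25 + 11×100 + 10×45 + 2×5 = 4210.

4210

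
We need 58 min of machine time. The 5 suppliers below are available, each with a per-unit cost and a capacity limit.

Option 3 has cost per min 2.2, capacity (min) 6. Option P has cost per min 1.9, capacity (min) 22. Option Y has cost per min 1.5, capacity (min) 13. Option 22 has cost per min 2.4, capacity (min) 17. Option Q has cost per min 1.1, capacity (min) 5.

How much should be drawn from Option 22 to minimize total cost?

Use suppliers in increasing cost order.
Option Q (1.1): use full 5 — 53 min to go.
Option Y (1.5): use full 13 — 40 min to go.
Option P (1.9): use full 22 — 18 min to go.
Option 3 at 2.2: take all 6 min — 12 still needed.
Option 22 (2.4): take the remaining 12 — done.

12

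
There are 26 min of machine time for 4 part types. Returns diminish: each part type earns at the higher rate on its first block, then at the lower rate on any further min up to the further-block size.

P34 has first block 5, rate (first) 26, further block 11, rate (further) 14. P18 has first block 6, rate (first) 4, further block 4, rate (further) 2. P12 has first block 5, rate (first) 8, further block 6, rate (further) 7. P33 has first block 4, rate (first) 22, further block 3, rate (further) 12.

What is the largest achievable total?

432

Treat each block as its own option and order by rate: P34/T1 26 > P33/T1 22 > P34/T2 14 > P33/T2 12 > P12/T1 8 > P12/T2 7 > P18/T1 4 > P18/T2 2.
Fill P34 T1 block (5 at 26) — 21 left.
P33 T1 at 22: fill all 4 — 17 left.
P34/T2 (14): +11 — 6 left.
Fill P33 T2 block (3 at 12) — 3 left.
P12/T1: +3 of 5 at 8; pool empty.
Total = 26×5 + 22×4 + 14×11 + 12×3 + 8×3 = 432.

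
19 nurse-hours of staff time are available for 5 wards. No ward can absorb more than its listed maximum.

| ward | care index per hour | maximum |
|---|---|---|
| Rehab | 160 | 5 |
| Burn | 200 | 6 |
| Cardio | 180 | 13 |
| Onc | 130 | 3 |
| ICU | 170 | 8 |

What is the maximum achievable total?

3540

Order the wards by care index per hour: Burn 200 > Cardio 180 > ICU 170 > Rehab 160 > Onc 130.
Burn takes 6 to reach its cap of 6 — 13 left.
Cardio: +13 to 13 (cap) — 0 left.
Total = 200×6 + 180×13 = 3540.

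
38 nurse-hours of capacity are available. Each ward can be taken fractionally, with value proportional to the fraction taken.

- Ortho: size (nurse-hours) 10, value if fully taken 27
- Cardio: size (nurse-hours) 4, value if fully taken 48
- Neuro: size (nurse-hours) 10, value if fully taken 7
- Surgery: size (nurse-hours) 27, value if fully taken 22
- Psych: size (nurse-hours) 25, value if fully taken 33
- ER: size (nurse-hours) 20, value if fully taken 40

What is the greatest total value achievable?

120.28

Sort by value density: Cardio 48/4≈12, Ortho 27/10≈2.7, ER 40/20≈2, Psych 33/25≈1.32, Surgery 22/27≈0.815, Neuro 7/10≈0.7.
Take all of Cardio (4 nurse-hours, value 48) → 34 nurse-hours left.
All 10 nurse-hours of Ortho fit (value 27) → 24 remain.
Take all of ER (20 nurse-hours, value 40) → 4 nurse-hours left.
Only 4 nurse-hours remain; take 4/25 of Psych for value 33×4/25 = 5.28.
Total value = 120.28.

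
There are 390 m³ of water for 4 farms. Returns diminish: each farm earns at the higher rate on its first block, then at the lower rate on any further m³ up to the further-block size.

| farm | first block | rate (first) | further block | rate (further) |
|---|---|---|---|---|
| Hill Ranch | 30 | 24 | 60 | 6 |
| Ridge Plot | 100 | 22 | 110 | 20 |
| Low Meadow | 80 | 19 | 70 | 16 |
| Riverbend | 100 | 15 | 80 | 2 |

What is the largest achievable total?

7760

Order all 8 blocks by rate: Hill Ranch/tier1 24 > Ridge Plot/tier1 22 > Ridge Plot/tier2 20 > Low Meadow/tier1 19 > Low Meadow/tier2 16 > Riverbend/tier1 15 > Hill Ranch/tier2 6 > Riverbend/tier2 2.
Fill Hill Ranch tier1 block (30 at 24) → 360 left.
Fill Ridge Plot tier1 block (100 at 22) → 260 left.
Ridge Plot tier2 at 20: fill all 110 → 150 left.
Low Meadow tier1 at 19: fill all 80 → 70 left.
Fill Low Meadow tier2 block (70 at 16) → 0 left.
Total = 24×30 + 22×100 + 20×110 + 19×80 + 16×70 = 7760.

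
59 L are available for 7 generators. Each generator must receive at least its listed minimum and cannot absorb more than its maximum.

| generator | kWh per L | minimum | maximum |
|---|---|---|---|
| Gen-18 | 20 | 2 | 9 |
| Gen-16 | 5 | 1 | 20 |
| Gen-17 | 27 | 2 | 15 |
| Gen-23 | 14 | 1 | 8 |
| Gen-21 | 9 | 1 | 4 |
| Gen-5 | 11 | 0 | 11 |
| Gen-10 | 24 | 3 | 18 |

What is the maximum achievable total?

1220

Meeting every minimum uses 2+1+2+1+1+0+3 = 10 L, leaving 49.
Highest kWh per L first: Gen-17 27 > Gen-10 24 > Gen-18 20 > Gen-23 14 > Gen-5 11 > Gen-21 9 > Gen-16 5.
Gen-17: +13 to 15 (cap) ; 36 left.
Gen-10 takes 15 more to reach its cap of 18 ; 21 left.
Give Gen-18 7 more to hit its cap of 9 ; 14 left.
Gen-23: +7 to 8 (cap) ; 7 left.
Only 7 left; Gen-5 takes them to reach 7.
Total = 20×9 + 5×1 + 27×15 + 14×8 + 9×1 + 11×7 + 24×18 = 1220.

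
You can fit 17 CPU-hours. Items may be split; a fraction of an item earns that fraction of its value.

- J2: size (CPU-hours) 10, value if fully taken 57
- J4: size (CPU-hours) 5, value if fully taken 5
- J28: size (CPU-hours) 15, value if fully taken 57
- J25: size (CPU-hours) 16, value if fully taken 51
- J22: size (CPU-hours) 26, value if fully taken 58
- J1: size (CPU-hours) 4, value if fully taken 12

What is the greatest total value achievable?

Best value per unit of size first: J2 57/10≈5.7, J28 57/15≈3.8, J25 51/16≈3.19, J1 12/4≈3, J22 58/26≈2.23, J4 5/5≈1.
All 10 CPU-hours of J2 fit (value 57) — 7 remain.
Fill the last 7 CPU-hours with part of J28: 7/15 of it earns 26.6.
Total value = 83.6.

83.6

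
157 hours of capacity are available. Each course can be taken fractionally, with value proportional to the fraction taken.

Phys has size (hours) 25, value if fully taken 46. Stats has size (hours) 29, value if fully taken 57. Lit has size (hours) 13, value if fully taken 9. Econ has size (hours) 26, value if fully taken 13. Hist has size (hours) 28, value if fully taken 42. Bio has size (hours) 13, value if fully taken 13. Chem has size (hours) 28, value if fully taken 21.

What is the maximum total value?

198.5

Sort by value density: Stats 57/29≈1.97, Phys 46/25≈1.84, Hist 42/28≈1.5, Bio 13/13≈1, Chem 21/28≈0.75, Lit 9/13≈0.692, Econ 13/26≈0.5.
Stats: take in full, 29 hours for value 57 ; 128 left.
Phys: take in full, 25 hours for value 46 ; 103 left.
Take all of Hist (28 hours, value 42) ; 75 hours left.
Take all of Bio (13 hours, value 13) ; 62 hours left.
Chem: take in full, 28 hours for value 21 ; 34 left.
Lit: take in full, 13 hours for value 9 ; 21 left.
Fill the last 21 hours with part of Econ: 21/26 of it earns 10.5.
Total value = 198.5.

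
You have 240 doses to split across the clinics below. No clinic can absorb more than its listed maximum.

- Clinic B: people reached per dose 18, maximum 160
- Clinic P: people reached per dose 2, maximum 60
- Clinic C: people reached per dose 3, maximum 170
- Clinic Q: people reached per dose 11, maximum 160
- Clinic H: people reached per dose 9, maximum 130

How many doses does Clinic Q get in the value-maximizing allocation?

80

Rank by people reached per dose: Clinic B 18 > Clinic Q 11 > Clinic H 9 > Clinic C 3 > Clinic P 2.
Clinic B takes 160 to reach its cap of 160 → 80 left.
Clinic Q: +80 (room for 160) → 80. Pool exhausted.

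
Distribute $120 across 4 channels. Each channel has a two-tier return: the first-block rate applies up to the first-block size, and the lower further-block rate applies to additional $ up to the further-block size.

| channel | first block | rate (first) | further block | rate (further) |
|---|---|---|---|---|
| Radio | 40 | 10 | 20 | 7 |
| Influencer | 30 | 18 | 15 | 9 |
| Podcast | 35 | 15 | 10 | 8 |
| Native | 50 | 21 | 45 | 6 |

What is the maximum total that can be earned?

Order all 8 blocks by rate: Native/tier1 21 > Influencer/tier1 18 > Podcast/tier1 15 > Radio/tier1 10 > Influencer/tier2 9 > Podcast/tier2 8 > Radio/tier2 7 > Native/tier2 6.
Native/tier1 (21): +50 → 70 left.
Influencer/tier1 (18): +30 → 40 left.
Podcast/tier1 (15): +35 → 5 left.
Radio tier1 at 10: only 5 left, fill 5.
Total = 21×50 + 18×30 + 15×35 + 10×5 = 2165.

2165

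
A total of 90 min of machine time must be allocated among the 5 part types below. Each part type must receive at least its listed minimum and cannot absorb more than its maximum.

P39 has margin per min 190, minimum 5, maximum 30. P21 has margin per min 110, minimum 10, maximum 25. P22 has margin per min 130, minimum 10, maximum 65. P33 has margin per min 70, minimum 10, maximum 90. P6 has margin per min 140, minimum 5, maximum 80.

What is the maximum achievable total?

13000

Meeting every minimum uses 5+10+10+10+5 = 40 min, leaving 50.
Order the part types by margin per min: P39 190 > P6 140 > P22 130 > P21 110 > P33 70.
P39: +25 to 30 (cap) ; 25 left.
P6: +25 (room for 75) → 30. Pool exhausted.
Total = 190×30 + 110×10 + 130×10 + 70×10 + 140×30 = 13000.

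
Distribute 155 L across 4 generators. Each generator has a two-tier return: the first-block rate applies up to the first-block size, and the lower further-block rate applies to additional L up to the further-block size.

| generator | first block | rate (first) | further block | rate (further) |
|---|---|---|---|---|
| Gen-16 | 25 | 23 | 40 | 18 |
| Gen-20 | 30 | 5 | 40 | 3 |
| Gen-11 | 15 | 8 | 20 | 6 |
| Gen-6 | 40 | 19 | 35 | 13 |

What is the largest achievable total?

2630

Rank every tier by rate: Gen-16/first 23 > Gen-6/first 19 > Gen-16/second 18 > Gen-6/second 13 > Gen-11/first 8 > Gen-11/second 6 > Gen-20/first 5 > Gen-20/second 3.
Fill Gen-16 first block (25 at 23) → 130 left.
Gen-6 first at 19: fill all 40 → 90 left.
Fill Gen-16 second block (40 at 18) → 50 left.
Gen-6/second (13): +35 → 15 left.
Gen-11/first (8): +15 → 0 left.
Total = 23×25 + 19×40 + 18×40 + 13×35 + 8×15 = 2630.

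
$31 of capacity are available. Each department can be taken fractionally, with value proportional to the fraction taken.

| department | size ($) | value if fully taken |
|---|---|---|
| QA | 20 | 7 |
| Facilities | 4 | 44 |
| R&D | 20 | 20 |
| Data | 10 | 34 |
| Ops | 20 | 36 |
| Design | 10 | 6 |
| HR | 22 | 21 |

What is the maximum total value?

Best value per unit of size first: Facilities 44/4≈11, Data 34/10≈3.4, Ops 36/20≈1.8, R&D 20/20≈1, HR 21/22≈0.955, Design 6/10≈0.6, QA 7/20≈0.35.
Facilities: take in full, 4 $ for value 44 ; 27 left.
Data: take in full, 10 $ for value 34 ; 17 left.
Fill the last 17 $ with part of Ops: 17/20 of it earns 30.6.
Total value = 108.6.

108.6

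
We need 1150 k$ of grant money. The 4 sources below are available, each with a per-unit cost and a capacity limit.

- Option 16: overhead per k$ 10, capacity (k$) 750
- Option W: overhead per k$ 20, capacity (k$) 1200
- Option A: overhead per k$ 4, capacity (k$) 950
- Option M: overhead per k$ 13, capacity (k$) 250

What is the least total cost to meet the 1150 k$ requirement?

5800

Cheapest first:
Option A at 4: take all 950 k$ ; 200 still needed.
Option 16 (10): take the remaining 200 ; done.
Option M, Option W: unused.
Cost = 950×4 + 200×10 = 5800.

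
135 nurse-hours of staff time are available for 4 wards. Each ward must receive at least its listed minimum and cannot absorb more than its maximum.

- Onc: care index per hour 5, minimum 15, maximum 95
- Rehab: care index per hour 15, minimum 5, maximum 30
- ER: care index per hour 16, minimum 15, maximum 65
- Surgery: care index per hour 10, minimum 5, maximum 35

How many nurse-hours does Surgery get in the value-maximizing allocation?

Meeting every minimum uses 15+5+15+5 = 40 nurse-hours, leaving 95.
Rank by care index per hour: ER 16 > Rehab 15 > Surgery 10 > Onc 5.
Give ER 50 more to hit its cap of 65 → 45 left.
Rehab: +25 to 30 (cap) → 20 left.
Only 20 left; Surgery takes them to reach 25.

25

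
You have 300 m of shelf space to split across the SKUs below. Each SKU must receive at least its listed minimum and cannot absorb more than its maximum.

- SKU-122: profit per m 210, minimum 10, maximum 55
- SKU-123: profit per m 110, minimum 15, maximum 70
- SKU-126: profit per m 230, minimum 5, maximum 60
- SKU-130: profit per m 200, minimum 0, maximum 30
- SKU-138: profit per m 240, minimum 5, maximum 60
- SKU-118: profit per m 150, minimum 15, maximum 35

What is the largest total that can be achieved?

Meeting every minimum uses 10+15+5+0+5+15 = 50 m, leaving 250.
Rank by profit per m: SKU-138 240 > SKU-126 230 > SKU-122 210 > SKU-130 200 > SKU-118 150 > SKU-123 110.
SKU-138 takes 55 more to reach its cap of 60 — 195 left.
SKU-126 takes 55 more to reach its cap of 60 — 140 left.
SKU-122 takes 45 more to reach its cap of 55 — 95 left.
SKU-130 takes 30 more to reach its cap of 30 — 65 left.
SKU-118 takes 20 more to reach its cap of 35 — 45 left.
SKU-123 has room for 55 more but only 45 remain, so it gets 60.
Total = 210×55 + 110×60 + 230×60 + 200×30 + 240×60 + 150×35 = 57600.

57600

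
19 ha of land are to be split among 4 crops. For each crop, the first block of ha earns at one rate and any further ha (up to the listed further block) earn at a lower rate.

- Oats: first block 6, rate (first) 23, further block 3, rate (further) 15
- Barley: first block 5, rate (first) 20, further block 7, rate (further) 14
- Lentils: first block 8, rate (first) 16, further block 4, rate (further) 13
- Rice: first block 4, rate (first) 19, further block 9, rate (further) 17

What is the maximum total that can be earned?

382

Rank every tier by rate: Oats/tier1 23 > Barley/tier1 20 > Rice/tier1 19 > Rice/tier2 17 > Lentils/tier1 16 > Oats/tier2 15 > Barley/tier2 14 > Lentils/tier2 13.
Fill Oats tier1 block (6 at 23) — 13 left.
Fill Barley tier1 block (5 at 20) — 8 left.
Fill Rice tier1 block (4 at 19) — 4 left.
Rice tier2 at 17: only 4 left, fill 4.
Total = 23×6 + 20×5 + 19×4 + 17×4 = 382.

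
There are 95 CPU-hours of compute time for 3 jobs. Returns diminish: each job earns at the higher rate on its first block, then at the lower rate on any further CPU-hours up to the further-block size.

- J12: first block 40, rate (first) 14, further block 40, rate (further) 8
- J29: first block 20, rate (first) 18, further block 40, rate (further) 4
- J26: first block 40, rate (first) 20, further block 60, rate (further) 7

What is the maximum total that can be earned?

Treat each block as its own option and order by rate: J26/first 20 > J29/first 18 > J12/first 14 > J12/second 8 > J26/second 7 > J29/second 4.
J26/first (20): +40 — 55 left.
Fill J29 first block (20 at 18) — 35 left.
35 remain; put them into J12 first at 14.
Total = 20×40 + 18×20 + 14×35 = 1650.

1650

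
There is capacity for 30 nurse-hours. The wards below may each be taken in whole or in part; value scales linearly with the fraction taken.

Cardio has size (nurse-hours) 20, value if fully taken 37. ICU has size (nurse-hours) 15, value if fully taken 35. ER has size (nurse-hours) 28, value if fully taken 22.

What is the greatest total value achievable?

Rank by value-to-size ratio: ICU 35/15≈2.33, Cardio 37/20≈1.85, ER 22/28≈0.786.
All 15 nurse-hours of ICU fit (value 35) ; 15 remain.
Fill the last 15 nurse-hours with part of Cardio: 15/20 of it earns 27.75.
Total value = 62.75.

62.75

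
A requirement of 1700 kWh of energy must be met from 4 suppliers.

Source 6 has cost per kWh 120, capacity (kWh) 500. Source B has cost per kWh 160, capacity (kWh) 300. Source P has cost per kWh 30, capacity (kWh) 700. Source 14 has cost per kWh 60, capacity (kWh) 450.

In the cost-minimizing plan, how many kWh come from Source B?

Fill from the cheapest supplier first.
Source P at 30: take all 700 kWh → 1000 still needed.
Source 14 (60): use full 450 → 550 kWh to go.
Take 500 from Source 6 at 120 → need 50 more.
Source B (160): take the remaining 50 → done.

50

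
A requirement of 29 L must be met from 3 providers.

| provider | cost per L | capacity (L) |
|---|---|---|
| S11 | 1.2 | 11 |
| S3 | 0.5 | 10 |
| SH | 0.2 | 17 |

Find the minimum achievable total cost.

Cheapest first:
Take 17 from SH at 0.2 → need 12 more.
Take 10 from S3 at 0.5 → need 2 more.
Take 2 from S11 at 1.2 to finish.
Cost = 17×0.2 + 10×0.5 + 2×1.2 = 10.8.

10.8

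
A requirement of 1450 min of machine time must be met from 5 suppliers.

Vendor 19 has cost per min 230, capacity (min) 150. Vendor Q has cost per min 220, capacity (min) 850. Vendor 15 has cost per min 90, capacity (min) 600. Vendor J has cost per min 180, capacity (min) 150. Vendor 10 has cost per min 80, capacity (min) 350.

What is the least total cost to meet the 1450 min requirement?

Fill from the cheapest supplier first.
Vendor 10 (80): use full 350 → 1100 min to go.
Vendor 15 (90): use full 600 → 500 min to go.
Vendor J (180): use full 150 → 350 min to go.
Vendor Q (220): take the remaining 350 → done.
Vendor 19: unused.
Cost = 350×80 + 600×90 + 150×180 + 350×220 = 186000.

186000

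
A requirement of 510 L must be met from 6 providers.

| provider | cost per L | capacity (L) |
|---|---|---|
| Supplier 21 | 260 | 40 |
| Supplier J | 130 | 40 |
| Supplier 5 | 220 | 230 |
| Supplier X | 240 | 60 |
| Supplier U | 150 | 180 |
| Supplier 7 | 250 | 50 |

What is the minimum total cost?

Use providers in increasing cost order.
Take 40 from Supplier J at 130 → need 470 more.
Supplier U (150): use full 180 → 290 L to go.
Take 230 from Supplier 5 at 220 → need 60 more.
Supplier X at 240: take all 60 L → 0 still needed.
Supplier 7, Supplier 21: unused.
Cost = 40×130 + 180×150 + 230×220 + 60×240 = 97200.

97200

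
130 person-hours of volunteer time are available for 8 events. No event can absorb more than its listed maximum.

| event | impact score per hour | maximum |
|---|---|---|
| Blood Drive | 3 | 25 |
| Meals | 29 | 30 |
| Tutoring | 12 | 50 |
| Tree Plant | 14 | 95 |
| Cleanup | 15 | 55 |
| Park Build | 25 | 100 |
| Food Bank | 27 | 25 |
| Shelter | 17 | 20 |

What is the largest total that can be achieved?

3420

Order the events by impact score per hour: Meals 29 > Food Bank 27 > Park Build 25 > Shelter 17 > Cleanup 15 > Tree Plant 14 > Tutoring 12 > Blood Drive 3.
Give Meals 30 to hit its cap of 30 → 100 left.
Give Food Bank 25 to hit its cap of 25 → 75 left.
Park Build has room for 100 but only 75 remain, so it gets 75.
Total = 29×30 + 25×75 + 27×25 = 3420.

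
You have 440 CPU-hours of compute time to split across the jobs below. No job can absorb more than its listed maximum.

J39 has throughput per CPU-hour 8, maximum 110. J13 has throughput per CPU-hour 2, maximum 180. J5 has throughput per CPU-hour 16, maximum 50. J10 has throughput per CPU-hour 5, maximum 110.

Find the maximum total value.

2570

Rank by throughput per CPU-hour: J5 16 > J39 8 > J10 5 > J13 2.
J5 takes 50 to reach its cap of 50 — 390 left.
Give J39 110 to hit its cap of 110 — 280 left.
Give J10 110 to hit its cap of 110 — 170 left.
J13 has room for 180 but only 170 remain, so it gets 170.
Total = 8×110 + 2×170 + 16×50 + 5×110 = 2570.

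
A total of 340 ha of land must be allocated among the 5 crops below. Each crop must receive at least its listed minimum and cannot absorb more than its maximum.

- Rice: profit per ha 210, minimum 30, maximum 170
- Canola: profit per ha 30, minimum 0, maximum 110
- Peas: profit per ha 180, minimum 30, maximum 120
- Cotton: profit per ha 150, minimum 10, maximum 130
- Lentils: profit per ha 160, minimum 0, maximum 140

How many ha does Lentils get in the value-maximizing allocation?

40

Meeting every minimum uses 30+0+30+10+0 = 70 ha, leaving 270.
Rank by profit per ha: Rice 210 > Peas 180 > Lentils 160 > Cotton 150 > Canola 30.
Rice takes 140 more to reach its cap of 170 → 130 left.
Give Peas 90 more to hit its cap of 120 → 40 left.
Lentils: +40 (room for 140) → 40. Pool exhausted.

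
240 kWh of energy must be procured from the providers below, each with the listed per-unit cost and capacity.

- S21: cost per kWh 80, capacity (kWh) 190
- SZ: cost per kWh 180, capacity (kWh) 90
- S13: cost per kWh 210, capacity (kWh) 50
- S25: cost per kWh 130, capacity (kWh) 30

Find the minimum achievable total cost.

Fill from the cheapest provider first.
S21 at 80: take all 190 kWh — 50 still needed.
S25 at 130: take all 30 kWh — 20 still needed.
SZ at 180: take 20 of its 90 — requirement met.
S13: unused.
Cost = 190×80 + 30×130 + 20×180 = 22700.

22700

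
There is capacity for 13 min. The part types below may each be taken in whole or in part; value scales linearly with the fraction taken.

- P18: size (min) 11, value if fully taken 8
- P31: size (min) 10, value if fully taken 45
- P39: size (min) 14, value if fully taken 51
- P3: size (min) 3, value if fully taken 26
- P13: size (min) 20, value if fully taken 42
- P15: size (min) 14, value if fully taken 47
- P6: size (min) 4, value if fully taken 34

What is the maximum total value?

Rank by value-to-size ratio: P3 26/3≈8.67, P6 34/4≈8.5, P31 45/10≈4.5, P39 51/14≈3.64, P15 47/14≈3.36, P13 42/20≈2.1, P18 8/11≈0.727.
P3: take in full, 3 min for value 26 — 10 left.
P6: take in full, 4 min for value 34 — 6 left.
Only 6 min remain; take 6/10 of P31 for value 45×6/10 = 27.
Total value = 87.

87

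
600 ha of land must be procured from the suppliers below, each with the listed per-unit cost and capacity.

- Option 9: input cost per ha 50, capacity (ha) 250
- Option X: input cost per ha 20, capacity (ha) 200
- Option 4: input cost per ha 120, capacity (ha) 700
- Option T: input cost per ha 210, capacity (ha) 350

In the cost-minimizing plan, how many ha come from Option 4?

150

Cheapest first:
Option X (20): use full 200 — 400 ha to go.
Option 9 (50): use full 250 — 150 ha to go.
Take 150 from Option 4 at 120 to finish.
Option T: unused.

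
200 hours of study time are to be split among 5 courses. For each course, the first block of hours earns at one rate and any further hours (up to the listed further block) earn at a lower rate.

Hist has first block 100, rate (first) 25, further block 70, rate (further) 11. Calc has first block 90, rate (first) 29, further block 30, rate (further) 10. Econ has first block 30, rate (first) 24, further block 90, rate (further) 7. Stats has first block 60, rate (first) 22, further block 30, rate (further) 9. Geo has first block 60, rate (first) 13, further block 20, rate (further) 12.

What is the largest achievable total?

Order all 10 blocks by rate: Calc/T1 29 > Hist/T1 25 > Econ/T1 24 > Stats/T1 22 > Geo/T1 13 > Geo/T2 12 > Hist/T2 11 > Calc/T2 10 > Stats/T2 9 > Econ/T2 7.
Calc/T1 (29): +90 → 110 left.
Fill Hist T1 block (100 at 25) → 10 left.
Econ T1 at 24: only 10 left, fill 10.
Total = 29×90 + 25×100 + 24×10 = 5350.

5350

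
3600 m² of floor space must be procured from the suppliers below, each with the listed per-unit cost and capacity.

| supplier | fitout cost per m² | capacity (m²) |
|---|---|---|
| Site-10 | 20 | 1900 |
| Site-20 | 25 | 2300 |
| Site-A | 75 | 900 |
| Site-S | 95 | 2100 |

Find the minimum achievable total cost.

80500

Use suppliers in increasing cost order.
Site-10 (20): use full 1900 ; 1700 m² to go.
Site-20 (25): take the remaining 1700 ; done.
Site-A, Site-S: unused.
Cost = 1900×20 + 1700×25 = 80500.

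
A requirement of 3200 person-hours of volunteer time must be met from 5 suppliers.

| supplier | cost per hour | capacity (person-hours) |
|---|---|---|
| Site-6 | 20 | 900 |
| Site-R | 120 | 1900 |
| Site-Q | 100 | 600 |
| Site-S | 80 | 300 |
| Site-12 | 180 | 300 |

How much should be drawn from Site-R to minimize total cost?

Cheapest first:
Site-6 (20): use full 900 ; 2300 person-hours to go.
Take 300 from Site-S at 80 ; need 2000 more.
Site-Q (100): use full 600 ; 1400 person-hours to go.
Site-R at 120: take 1400 of its 1900 ; requirement met.
Site-12: unused.

1400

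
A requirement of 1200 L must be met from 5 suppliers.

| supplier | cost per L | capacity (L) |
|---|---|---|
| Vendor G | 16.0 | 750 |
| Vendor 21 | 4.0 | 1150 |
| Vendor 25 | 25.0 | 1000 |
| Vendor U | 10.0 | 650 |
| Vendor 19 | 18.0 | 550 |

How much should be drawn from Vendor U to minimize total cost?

Fill from the cheapest supplier first.
Vendor 21 (4.0): use full 1150 → 50 L to go.
Vendor U at 10.0: take 50 of its 650 → requirement met.
Vendor G, Vendor 19, Vendor 25: unused.

50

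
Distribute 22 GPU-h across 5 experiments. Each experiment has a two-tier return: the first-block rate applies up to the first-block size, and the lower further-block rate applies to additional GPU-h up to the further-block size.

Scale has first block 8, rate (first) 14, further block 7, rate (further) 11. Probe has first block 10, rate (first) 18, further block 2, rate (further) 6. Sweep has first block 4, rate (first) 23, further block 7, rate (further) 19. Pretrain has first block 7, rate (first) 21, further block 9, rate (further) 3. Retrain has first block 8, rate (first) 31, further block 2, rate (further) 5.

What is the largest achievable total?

544

Rank every tier by rate: Retrain/tier1 31 > Sweep/tier1 23 > Pretrain/tier1 21 > Sweep/tier2 19 > Probe/tier1 18 > Scale/tier1 14 > Scale/tier2 11 > Probe/tier2 6 > Retrain/tier2 5 > Pretrain/tier2 3.
Retrain tier1 at 31: fill all 8 → 14 left.
Fill Sweep tier1 block (4 at 23) → 10 left.
Fill Pretrain tier1 block (7 at 21) → 3 left.
3 remain; put them into Sweep tier2 at 19.
Total = 31×8 + 23×4 + 21×7 + 19×3 = 544.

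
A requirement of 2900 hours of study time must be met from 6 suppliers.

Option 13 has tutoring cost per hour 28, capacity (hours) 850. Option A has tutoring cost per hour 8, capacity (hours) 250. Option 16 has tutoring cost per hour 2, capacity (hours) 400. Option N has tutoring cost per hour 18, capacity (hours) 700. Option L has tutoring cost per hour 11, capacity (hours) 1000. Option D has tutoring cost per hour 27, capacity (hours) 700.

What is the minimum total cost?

41250

Use suppliers in increasing cost order.
Take 400 from Option 16 at 2 ; need 2500 more.
Option A at 8: take all 250 hours ; 2250 still needed.
Option L at 11: take all 1000 hours ; 1250 still needed.
Take 700 from Option N at 18 ; need 550 more.
Take 550 from Option D at 27 to finish.
Option 13: unused.
Cost = 400×2 + 250×8 + 1000×11 + 700×18 + 550×27 = 41250.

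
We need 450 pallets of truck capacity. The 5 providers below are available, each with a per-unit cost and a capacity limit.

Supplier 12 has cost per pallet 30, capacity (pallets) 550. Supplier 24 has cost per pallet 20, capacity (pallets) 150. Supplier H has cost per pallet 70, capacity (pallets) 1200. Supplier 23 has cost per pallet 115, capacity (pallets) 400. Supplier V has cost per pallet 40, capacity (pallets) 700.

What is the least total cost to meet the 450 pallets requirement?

12000

Fill from the cheapest provider first.
Take 150 from Supplier 24 at 20 ; need 300 more.
Take 300 from Supplier 12 at 30 to finish.
Supplier V, Supplier H, Supplier 23: unused.
Cost = 150×20 + 300×30 = 12000.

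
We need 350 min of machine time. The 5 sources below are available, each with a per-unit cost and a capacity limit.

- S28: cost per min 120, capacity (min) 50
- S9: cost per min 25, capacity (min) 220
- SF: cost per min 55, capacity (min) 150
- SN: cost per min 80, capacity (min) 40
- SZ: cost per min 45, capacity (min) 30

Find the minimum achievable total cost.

12350

Use sources in increasing cost order.
S9 (25): use full 220 ; 130 min to go.
SZ at 45: take all 30 min ; 100 still needed.
SF (55): take the remaining 100 ; done.
SN, S28: unused.
Cost = 220×25 + 30×45 + 100×55 = 12350.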